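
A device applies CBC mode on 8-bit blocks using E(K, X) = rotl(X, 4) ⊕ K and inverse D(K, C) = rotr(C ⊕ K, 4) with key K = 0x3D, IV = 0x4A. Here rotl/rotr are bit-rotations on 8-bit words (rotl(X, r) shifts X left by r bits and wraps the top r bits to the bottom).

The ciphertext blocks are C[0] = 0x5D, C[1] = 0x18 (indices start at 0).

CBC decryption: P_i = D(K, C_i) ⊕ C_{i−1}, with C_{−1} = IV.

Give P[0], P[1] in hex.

P[0] = 0x4C, P[1] = 0x0F

P[0]: D(K, 0x5D) = 0x06; 0x06 ⊕ 0x4A = 0x4C.
P[1]: D(K, 0x18) = 0x52; 0x52 ⊕ 0x5D = 0x0F.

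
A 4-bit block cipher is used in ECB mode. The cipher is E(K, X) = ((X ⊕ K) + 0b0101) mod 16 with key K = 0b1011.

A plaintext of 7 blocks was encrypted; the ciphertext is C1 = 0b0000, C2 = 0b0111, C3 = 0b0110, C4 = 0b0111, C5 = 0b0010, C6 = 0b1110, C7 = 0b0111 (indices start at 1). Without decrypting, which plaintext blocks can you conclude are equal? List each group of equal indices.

P2 = P4 = P7

ECB encrypts each block independently with the same key, so equal ciphertext blocks imply equal plaintext blocks.
C2 = C4 = C7 = 0b0111, so P2 = P4 = P7.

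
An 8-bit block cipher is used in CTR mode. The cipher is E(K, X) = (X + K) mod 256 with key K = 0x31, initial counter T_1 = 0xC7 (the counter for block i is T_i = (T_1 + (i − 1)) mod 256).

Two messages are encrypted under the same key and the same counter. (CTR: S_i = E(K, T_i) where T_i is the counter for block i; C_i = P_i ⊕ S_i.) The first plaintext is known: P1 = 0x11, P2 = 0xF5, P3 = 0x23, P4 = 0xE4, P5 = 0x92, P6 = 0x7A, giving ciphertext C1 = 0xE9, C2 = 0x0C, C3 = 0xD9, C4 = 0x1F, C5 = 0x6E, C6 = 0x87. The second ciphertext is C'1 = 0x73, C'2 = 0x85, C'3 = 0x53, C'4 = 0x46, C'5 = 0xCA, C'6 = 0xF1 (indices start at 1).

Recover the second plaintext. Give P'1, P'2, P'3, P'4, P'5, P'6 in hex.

In CTR with a reused counter, both messages share the same keystream S_i, so C_i ⊕ C'_i = P_i ⊕ P'_i and thus P'_i = P_i ⊕ C_i ⊕ C'_i.
P'1: 0x11 ⊕ 0xE9 ⊕ 0x73 = 0x8B.
P'2: 0xF5 ⊕ 0x0C ⊕ 0x85 = 0x7C.
P'3: 0x23 ⊕ 0xD9 ⊕ 0x53 = 0xA9.
P'4: 0xE4 ⊕ 0x1F ⊕ 0x46 = 0xBD.
P'5: 0x92 ⊕ 0x6E ⊕ 0xCA = 0x36.
P'6: 0x7A ⊕ 0x87 ⊕ 0xF1 = 0x0C.

P'1 = 0x8B, P'2 = 0x7C, P'3 = 0xA9, P'4 = 0xBD, P'5 = 0x36, P'6 = 0x0C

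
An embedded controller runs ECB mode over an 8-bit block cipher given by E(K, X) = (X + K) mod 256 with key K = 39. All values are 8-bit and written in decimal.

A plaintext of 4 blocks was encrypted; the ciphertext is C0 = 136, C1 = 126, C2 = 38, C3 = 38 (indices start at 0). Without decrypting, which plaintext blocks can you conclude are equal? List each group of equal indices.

ECB encrypts each block independently with the same key, so equal ciphertext blocks imply equal plaintext blocks.
C2 = C3 = 38, so P2 = P3.

P2 = P3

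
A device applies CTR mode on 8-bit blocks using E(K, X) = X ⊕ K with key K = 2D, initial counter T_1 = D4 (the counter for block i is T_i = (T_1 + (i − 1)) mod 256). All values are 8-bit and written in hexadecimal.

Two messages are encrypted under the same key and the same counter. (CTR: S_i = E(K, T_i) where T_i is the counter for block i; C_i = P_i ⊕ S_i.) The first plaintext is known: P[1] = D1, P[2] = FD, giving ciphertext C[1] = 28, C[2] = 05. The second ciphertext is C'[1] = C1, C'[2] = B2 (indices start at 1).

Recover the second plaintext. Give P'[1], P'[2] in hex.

In CTR with a reused counter, both messages share the same keystream S_i, so C_i ⊕ C'_i = P_i ⊕ P'_i and thus P'_i = P_i ⊕ C_i ⊕ C'_i.
P'[1]: D1 ⊕ 28 ⊕ C1 = 38.
P'[2]: FD ⊕ 05 ⊕ B2 = 4A.

P'[1] = 38, P'[2] = 4A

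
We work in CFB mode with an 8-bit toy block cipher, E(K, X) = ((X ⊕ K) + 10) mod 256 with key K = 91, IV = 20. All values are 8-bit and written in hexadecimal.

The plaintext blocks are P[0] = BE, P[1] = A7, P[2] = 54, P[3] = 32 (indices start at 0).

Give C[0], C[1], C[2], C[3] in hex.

CFB encryption: C_i = P_i ⊕ E(K, C_{i−1}), with C_{−1} = IV.
C[0]: E(K, 20) = C1; BE ⊕ C1 = 7F.
C[1]: E(K, 7F) = FE; A7 ⊕ FE = 59.
C[2]: E(K, 59) = D8; 54 ⊕ D8 = 8C.
C[3]: E(K, 8C) = 2D; 32 ⊕ 2D = 1F.

C[0] = 7F, C[1] = 59, C[2] = 8C, C[3] = 1F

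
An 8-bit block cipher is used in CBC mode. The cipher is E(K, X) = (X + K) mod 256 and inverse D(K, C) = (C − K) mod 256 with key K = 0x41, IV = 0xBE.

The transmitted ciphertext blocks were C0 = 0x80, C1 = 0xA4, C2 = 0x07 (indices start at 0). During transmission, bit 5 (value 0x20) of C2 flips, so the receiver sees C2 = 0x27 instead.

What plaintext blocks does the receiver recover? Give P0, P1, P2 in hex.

P0 = 0x81, P1 = 0xE3, P2 = 0x42

CBC decryption: P_i = D(K, C_i) ⊕ C_{i−1}, with C_{−1} = IV.
Only C2 changed, to 0x27. In CBC, a change in C_i garbles P_i and flips the same bit in P_{i+1}. Decrypting the received ciphertext:
P0: D(K, 0x80) = 0x3F; 0x3F ⊕ 0xBE = 0x81.
P1: D(K, 0xA4) = 0x63; 0x63 ⊕ 0x80 = 0xE3.
P2: D(K, 0x27) = 0xE6; 0xE6 ⊕ 0xA4 = 0x42.
Blocks that differ from the original plaintext: P2.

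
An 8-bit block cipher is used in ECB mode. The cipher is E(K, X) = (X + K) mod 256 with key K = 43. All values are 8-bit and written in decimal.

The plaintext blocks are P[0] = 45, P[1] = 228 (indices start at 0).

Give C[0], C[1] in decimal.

ECB encryption: C_i = E(K, P_i).
C[0]: E(K, 45) = 88.
C[1]: E(K, 228) = 15.

C[0] = 88, C[1] = 15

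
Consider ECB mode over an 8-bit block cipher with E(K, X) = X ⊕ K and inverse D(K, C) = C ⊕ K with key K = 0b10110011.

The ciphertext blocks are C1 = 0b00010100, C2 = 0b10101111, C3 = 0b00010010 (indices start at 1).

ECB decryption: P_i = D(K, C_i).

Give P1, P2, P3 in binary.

P1 = 0b10100111, P2 = 0b00011100, P3 = 0b10100001

P1: D(K, 0b00010100) = 0b10100111.
P2: D(K, 0b10101111) = 0b00011100.
P3: D(K, 0b00010010) = 0b10100001.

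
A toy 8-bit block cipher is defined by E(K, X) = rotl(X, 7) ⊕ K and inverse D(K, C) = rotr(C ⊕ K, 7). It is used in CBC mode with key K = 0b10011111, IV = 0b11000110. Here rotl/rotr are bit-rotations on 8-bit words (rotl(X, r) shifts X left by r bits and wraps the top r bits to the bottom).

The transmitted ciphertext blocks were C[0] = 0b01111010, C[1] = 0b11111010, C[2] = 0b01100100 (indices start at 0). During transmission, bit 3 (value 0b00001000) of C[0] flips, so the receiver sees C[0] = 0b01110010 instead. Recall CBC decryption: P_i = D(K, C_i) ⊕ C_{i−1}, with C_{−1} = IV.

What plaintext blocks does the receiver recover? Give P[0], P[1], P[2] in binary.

Only C[0] changed, to 0b01110010. In CBC, a change in C_i garbles P_i and flips the same bit in P_{i+1}. Decrypting the received ciphertext:
P[0]: D(K, 0b01110010) = 0b11011011; 0b11011011 ⊕ 0b11000110 = 0b00011101.
P[1]: D(K, 0b11111010) = 0b11001010; 0b11001010 ⊕ 0b01110010 = 0b10111000.
P[2]: D(K, 0b01100100) = 0b11110111; 0b11110111 ⊕ 0b11111010 = 0b00001101.
Blocks that differ from the original plaintext: P[0], P[1].

P[0] = 0b00011101, P[1] = 0b10111000, P[2] = 0b00001101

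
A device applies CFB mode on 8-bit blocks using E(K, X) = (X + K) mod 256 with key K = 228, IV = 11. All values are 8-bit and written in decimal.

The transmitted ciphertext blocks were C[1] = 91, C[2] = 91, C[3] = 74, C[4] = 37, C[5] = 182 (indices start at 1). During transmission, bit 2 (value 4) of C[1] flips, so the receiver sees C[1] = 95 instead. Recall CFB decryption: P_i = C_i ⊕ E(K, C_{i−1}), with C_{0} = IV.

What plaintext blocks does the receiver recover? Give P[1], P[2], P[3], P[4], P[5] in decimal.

P[1] = 176, P[2] = 24, P[3] = 117, P[4] = 11, P[5] = 191

Only C[1] changed, to 95. In CFB, a change in C_i flips the same bit in P_i and garbles P_{i+1}. Decrypting the received ciphertext:
P[1]: E(K, 11) = 239; 95 ⊕ 239 = 176.
P[2]: E(K, 95) = 67; 91 ⊕ 67 = 24.
P[3]: E(K, 91) = 63; 74 ⊕ 63 = 117.
P[4]: E(K, 74) = 46; 37 ⊕ 46 = 11.
P[5]: E(K, 37) = 9; 182 ⊕ 9 = 191.
Blocks that differ from the original plaintext: P[1], P[2].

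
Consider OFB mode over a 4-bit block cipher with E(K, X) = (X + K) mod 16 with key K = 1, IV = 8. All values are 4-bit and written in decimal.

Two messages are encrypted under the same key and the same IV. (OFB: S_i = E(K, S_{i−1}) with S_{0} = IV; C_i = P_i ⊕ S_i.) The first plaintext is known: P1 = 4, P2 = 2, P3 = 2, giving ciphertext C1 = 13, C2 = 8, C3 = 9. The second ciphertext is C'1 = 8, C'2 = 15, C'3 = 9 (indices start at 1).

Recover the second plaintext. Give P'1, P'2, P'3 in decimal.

In OFB with a reused IV, both messages share the same keystream S_i, so C_i ⊕ C'_i = P_i ⊕ P'_i and thus P'_i = P_i ⊕ C_i ⊕ C'_i.
P'1: 4 ⊕ 13 ⊕ 8 = 1.
P'2: 2 ⊕ 8 ⊕ 15 = 5.
P'3: 2 ⊕ 9 ⊕ 9 = 2.

P'1 = 1, P'2 = 5, P'3 = 2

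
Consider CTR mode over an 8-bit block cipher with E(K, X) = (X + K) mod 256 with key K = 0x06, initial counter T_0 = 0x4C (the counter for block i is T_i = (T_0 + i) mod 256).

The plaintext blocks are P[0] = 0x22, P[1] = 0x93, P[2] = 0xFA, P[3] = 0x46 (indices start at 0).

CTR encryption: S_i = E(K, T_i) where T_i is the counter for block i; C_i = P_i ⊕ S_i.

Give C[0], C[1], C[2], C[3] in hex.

C[0]: T = 0x4C, S = E(K, T) = 0x52; 0x22 ⊕ 0x52 = 0x70.
C[1]: T = 0x4D, S = E(K, T) = 0x53; 0x93 ⊕ 0x53 = 0xC0.
C[2]: T = 0x4E, S = E(K, T) = 0x54; 0xFA ⊕ 0x54 = 0xAE.
C[3]: T = 0x4F, S = E(K, T) = 0x55; 0x46 ⊕ 0x55 = 0x13.

C[0] = 0x70, C[1] = 0xC0, C[2] = 0xAE, C[3] = 0x13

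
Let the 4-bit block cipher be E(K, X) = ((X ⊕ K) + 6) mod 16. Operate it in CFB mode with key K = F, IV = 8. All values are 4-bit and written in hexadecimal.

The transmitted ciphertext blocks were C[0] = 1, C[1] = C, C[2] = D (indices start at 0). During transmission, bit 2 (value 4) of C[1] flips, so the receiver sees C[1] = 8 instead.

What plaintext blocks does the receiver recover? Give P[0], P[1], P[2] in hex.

CFB decryption: P_i = C_i ⊕ E(K, C_{i−1}), with C_{−1} = IV.
Only C[1] changed, to 8. In CFB, a change in C_i flips the same bit in P_i and garbles P_{i+1}. Decrypting the received ciphertext:
P[0]: E(K, 8) = D; 1 ⊕ D = C.
P[1]: E(K, 1) = 4; 8 ⊕ 4 = C.
P[2]: E(K, 8) = D; D ⊕ D = 0.
Blocks that differ from the original plaintext: P[1], P[2].

P[0] = C, P[1] = C, P[2] = 0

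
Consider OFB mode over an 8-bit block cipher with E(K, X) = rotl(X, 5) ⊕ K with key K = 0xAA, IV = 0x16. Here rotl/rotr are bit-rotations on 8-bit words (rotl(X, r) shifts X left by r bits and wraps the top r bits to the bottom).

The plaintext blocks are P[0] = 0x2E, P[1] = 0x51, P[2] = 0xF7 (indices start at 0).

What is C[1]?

OFB encryption: S_i = E(K, S_{i−1}) with S_{−1} = IV; C_i = P_i ⊕ S_i.
C[0]: S = E(K, 0x16) = 0x68; 0x2E ⊕ 0x68 = 0x46.
C[1]: S = E(K, 0x68) = 0xA7; 0x51 ⊕ 0xA7 = 0xF6.

C[1] = 0xF6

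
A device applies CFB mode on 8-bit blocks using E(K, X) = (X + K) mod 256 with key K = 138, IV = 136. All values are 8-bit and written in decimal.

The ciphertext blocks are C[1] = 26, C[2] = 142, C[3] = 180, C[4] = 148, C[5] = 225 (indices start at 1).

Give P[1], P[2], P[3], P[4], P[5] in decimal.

P[1] = 8, P[2] = 42, P[3] = 172, P[4] = 170, P[5] = 255

CFB decryption: P_i = C_i ⊕ E(K, C_{i−1}), with C_{0} = IV.
P[1]: E(K, 136) = 18; 26 ⊕ 18 = 8.
P[2]: E(K, 26) = 164; 142 ⊕ 164 = 42.
P[3]: E(K, 142) = 24; 180 ⊕ 24 = 172.
P[4]: E(K, 180) = 62; 148 ⊕ 62 = 170.
P[5]: E(K, 148) = 30; 225 ⊕ 30 = 255.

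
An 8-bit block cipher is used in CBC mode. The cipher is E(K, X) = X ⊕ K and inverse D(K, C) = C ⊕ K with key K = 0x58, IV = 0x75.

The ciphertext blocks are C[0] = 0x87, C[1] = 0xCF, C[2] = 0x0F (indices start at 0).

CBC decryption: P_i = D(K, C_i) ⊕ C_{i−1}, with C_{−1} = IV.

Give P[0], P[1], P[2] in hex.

P[0]: D(K, 0x87) = 0xDF; 0xDF ⊕ 0x75 = 0xAA.
P[1]: D(K, 0xCF) = 0x97; 0x97 ⊕ 0x87 = 0x10.
P[2]: D(K, 0x0F) = 0x57; 0x57 ⊕ 0xCF = 0x98.

P[0] = 0xAA, P[1] = 0x10, P[2] = 0x98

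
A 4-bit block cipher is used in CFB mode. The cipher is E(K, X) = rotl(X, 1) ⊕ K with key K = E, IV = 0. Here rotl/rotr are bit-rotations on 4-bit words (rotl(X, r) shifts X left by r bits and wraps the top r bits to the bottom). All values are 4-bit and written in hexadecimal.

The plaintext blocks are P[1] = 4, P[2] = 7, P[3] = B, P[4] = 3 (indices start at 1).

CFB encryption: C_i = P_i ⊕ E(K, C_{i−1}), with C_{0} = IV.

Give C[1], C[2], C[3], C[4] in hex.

C[1] = A, C[2] = C, C[3] = C, C[4] = 4

C[1]: E(K, 0) = E; 4 ⊕ E = A.
C[2]: E(K, A) = B; 7 ⊕ B = C.
C[3]: E(K, C) = 7; B ⊕ 7 = C.
C[4]: E(K, C) = 7; 3 ⊕ 7 = 4.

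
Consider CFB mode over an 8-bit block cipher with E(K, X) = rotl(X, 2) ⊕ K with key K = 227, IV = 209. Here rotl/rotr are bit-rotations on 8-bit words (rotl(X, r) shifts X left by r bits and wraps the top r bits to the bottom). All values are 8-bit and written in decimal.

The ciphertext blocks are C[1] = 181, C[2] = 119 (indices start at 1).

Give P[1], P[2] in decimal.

P[1] = 17, P[2] = 66

CFB decryption: P_i = C_i ⊕ E(K, C_{i−1}), with C_{0} = IV.
P[1]: E(K, 209) = 164; 181 ⊕ 164 = 17.
P[2]: E(K, 181) = 53; 119 ⊕ 53 = 66.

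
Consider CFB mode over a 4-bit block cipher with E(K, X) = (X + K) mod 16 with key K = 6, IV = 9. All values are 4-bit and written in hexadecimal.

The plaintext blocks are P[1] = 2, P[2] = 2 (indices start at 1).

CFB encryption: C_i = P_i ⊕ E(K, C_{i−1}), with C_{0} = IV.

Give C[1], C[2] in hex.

C[1]: E(K, 9) = F; 2 ⊕ F = D.
C[2]: E(K, D) = 3; 2 ⊕ 3 = 1.

C[1] = D, C[2] = 1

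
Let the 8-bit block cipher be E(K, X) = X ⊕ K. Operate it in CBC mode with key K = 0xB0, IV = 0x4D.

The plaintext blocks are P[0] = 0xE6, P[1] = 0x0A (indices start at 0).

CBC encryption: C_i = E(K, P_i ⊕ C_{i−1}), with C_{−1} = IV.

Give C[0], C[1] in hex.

C[0]: P[0] ⊕ 0x4D = 0xAB; E(K, 0xAB) = 0x1B.
C[1]: P[1] ⊕ 0x1B = 0x11; E(K, 0x11) = 0xA1.

C[0] = 0x1B, C[1] = 0xA1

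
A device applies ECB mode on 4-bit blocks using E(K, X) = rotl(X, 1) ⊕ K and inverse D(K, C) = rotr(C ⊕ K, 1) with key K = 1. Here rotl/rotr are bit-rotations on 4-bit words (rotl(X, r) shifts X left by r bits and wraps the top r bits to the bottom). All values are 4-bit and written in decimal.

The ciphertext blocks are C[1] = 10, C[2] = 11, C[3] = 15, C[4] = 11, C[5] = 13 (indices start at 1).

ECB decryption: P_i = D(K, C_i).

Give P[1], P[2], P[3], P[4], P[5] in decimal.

P[1] = 13, P[2] = 5, P[3] = 7, P[4] = 5, P[5] = 6

P[1]: D(K, 10) = 13.
P[2]: D(K, 11) = 5.
P[3]: D(K, 15) = 7.
P[4]: D(K, 11) = 5.
P[5]: D(K, 13) = 6.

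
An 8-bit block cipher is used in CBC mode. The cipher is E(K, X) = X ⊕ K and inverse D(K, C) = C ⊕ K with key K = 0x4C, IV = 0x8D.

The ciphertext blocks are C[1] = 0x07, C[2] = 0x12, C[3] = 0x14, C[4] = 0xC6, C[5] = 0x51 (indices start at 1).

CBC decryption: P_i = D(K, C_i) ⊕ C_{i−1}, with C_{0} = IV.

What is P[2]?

P[2] = 0x59

P[2]: D(K, 0x12) = 0x5E; 0x5E ⊕ 0x07 = 0x59.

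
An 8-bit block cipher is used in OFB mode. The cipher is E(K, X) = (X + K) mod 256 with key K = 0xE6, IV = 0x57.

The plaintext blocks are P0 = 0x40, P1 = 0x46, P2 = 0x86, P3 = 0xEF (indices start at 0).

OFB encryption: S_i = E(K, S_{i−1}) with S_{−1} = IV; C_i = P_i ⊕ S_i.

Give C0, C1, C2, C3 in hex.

C0 = 0x7D, C1 = 0x65, C2 = 0x8F, C3 = 0x00

C0: S = E(K, 0x57) = 0x3D; 0x40 ⊕ 0x3D = 0x7D.
C1: S = E(K, 0x3D) = 0x23; 0x46 ⊕ 0x23 = 0x65.
C2: S = E(K, 0x23) = 0x09; 0x86 ⊕ 0x09 = 0x8F.
C3: S = E(K, 0x09) = 0xEF; 0xEF ⊕ 0xEF = 0x00.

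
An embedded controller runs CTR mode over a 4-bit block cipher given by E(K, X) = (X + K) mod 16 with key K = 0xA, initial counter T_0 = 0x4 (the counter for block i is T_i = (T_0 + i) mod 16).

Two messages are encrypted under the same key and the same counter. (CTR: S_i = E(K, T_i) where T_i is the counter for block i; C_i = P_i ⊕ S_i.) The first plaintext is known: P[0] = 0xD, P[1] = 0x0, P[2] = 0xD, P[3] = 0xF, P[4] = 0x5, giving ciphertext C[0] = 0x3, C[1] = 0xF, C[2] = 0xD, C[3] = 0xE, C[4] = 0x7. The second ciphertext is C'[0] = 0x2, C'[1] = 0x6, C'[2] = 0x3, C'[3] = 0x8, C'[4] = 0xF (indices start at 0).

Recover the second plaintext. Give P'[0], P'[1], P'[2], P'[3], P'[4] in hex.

In CTR with a reused counter, both messages share the same keystream S_i, so C_i ⊕ C'_i = P_i ⊕ P'_i and thus P'_i = P_i ⊕ C_i ⊕ C'_i.
P'[0]: 0xD ⊕ 0x3 ⊕ 0x2 = 0xC.
P'[1]: 0x0 ⊕ 0xF ⊕ 0x6 = 0x9.
P'[2]: 0xD ⊕ 0xD ⊕ 0x3 = 0x3.
P'[3]: 0xF ⊕ 0xE ⊕ 0x8 = 0x9.
P'[4]: 0x5 ⊕ 0x7 ⊕ 0xF = 0xD.

P'[0] = 0xC, P'[1] = 0x9, P'[2] = 0x3, P'[3] = 0x9, P'[4] = 0xD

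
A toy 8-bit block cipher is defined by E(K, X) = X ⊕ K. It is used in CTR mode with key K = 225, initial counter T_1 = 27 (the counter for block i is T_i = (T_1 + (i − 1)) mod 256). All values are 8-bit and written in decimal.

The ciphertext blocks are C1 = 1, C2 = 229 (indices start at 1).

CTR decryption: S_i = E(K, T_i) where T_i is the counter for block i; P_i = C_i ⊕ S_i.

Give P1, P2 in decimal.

P1: T = 27, S = E(K, T) = 250; 1 ⊕ 250 = 251.
P2: T = 28, S = E(K, T) = 253; 229 ⊕ 253 = 24.

P1 = 251, P2 = 24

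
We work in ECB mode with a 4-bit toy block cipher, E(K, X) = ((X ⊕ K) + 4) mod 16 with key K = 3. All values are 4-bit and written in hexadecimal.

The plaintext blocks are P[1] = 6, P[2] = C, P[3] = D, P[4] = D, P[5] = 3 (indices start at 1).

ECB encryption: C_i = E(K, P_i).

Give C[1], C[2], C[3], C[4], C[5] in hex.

C[1]: E(K, 6) = 9.
C[2]: E(K, C) = 3.
C[3]: E(K, D) = 2.
C[4]: E(K, D) = 2.
C[5]: E(K, 3) = 4.

C[1] = 9, C[2] = 3, C[3] = 2, C[4] = 2, C[5] = 4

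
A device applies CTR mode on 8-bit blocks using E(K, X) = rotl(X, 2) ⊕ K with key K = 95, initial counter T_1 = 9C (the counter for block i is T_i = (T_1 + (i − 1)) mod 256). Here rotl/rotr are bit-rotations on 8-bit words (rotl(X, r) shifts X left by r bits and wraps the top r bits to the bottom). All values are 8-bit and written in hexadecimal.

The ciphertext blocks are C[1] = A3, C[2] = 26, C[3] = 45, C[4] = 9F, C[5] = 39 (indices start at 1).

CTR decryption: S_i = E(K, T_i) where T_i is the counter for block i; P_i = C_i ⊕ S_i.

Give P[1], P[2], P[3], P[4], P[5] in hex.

P[1] = 44, P[2] = C5, P[3] = AA, P[4] = 74, P[5] = 2E

P[1]: T = 9C, S = E(K, T) = E7; A3 ⊕ E7 = 44.
P[2]: T = 9D, S = E(K, T) = E3; 26 ⊕ E3 = C5.
P[3]: T = 9E, S = E(K, T) = EF; 45 ⊕ EF = AA.
P[4]: T = 9F, S = E(K, T) = EB; 9F ⊕ EB = 74.
P[5]: T = A0, S = E(K, T) = 17; 39 ⊕ 17 = 2E.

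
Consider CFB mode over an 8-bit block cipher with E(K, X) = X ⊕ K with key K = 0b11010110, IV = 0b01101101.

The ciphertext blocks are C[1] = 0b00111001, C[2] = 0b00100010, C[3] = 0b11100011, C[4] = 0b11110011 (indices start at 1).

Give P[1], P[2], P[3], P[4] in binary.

P[1] = 0b10000010, P[2] = 0b11001101, P[3] = 0b00010111, P[4] = 0b11000110

CFB decryption: P_i = C_i ⊕ E(K, C_{i−1}), with C_{0} = IV.
P[1]: E(K, 0b01101101) = 0b10111011; 0b00111001 ⊕ 0b10111011 = 0b10000010.
P[2]: E(K, 0b00111001) = 0b11101111; 0b00100010 ⊕ 0b11101111 = 0b11001101.
P[3]: E(K, 0b00100010) = 0b11110100; 0b11100011 ⊕ 0b11110100 = 0b00010111.
P[4]: E(K, 0b11100011) = 0b00110101; 0b11110011 ⊕ 0b00110101 = 0b11000110.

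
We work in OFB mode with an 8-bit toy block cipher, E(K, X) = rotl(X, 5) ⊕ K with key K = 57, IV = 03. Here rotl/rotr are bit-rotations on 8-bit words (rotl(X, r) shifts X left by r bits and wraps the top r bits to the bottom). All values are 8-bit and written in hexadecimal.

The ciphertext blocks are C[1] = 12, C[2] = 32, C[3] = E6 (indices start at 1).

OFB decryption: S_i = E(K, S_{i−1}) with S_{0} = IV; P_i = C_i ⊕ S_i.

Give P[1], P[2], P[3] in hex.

P[1] = 25, P[2] = 83, P[3] = 87

P[1]: S = E(K, 03) = 37; 12 ⊕ 37 = 25.
P[2]: S = E(K, 37) = B1; 32 ⊕ B1 = 83.
P[3]: S = E(K, B1) = 61; E6 ⊕ 61 = 87.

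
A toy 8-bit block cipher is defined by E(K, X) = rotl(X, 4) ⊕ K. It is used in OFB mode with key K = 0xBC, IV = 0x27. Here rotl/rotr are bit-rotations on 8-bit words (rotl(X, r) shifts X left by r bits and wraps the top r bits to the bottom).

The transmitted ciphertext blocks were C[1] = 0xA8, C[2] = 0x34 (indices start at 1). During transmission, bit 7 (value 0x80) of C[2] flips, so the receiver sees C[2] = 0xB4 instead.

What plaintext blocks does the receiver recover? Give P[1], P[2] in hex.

OFB decryption: S_i = E(K, S_{i−1}) with S_{0} = IV; P_i = C_i ⊕ S_i.
Only C[2] changed, to 0xB4. In OFB, a change in C_i flips the same bit in P_i only; the keystream is unaffected. Decrypting the received ciphertext:
P[1]: S = E(K, 0x27) = 0xCE; 0xA8 ⊕ 0xCE = 0x66.
P[2]: S = E(K, 0xCE) = 0x50; 0xB4 ⊕ 0x50 = 0xE4.
Blocks that differ from the original plaintext: P[2].

P[1] = 0x66, P[2] = 0xE4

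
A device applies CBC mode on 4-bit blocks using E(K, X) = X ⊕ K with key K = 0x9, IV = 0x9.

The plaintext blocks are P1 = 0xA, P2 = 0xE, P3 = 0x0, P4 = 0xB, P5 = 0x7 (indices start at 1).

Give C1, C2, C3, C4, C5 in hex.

C1 = 0xA, C2 = 0xD, C3 = 0x4, C4 = 0x6, C5 = 0x8

CBC encryption: C_i = E(K, P_i ⊕ C_{i−1}), with C_{0} = IV.
C1: P1 ⊕ 0x9 = 0x3; E(K, 0x3) = 0xA.
C2: P2 ⊕ 0xA = 0x4; E(K, 0x4) = 0xD.
C3: P3 ⊕ 0xD = 0xD; E(K, 0xD) = 0x4.
C4: P4 ⊕ 0x4 = 0xF; E(K, 0xF) = 0x6.
C5: P5 ⊕ 0x6 = 0x1; E(K, 0x1) = 0x8.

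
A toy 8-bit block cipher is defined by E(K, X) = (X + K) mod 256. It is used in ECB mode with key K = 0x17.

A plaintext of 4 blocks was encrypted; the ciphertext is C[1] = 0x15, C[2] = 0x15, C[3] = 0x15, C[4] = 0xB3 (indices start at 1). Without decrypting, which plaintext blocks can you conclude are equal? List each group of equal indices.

P[1] = P[2] = P[3]

ECB encrypts each block independently with the same key, so equal ciphertext blocks imply equal plaintext blocks.
C[1] = C[2] = C[3] = 0x15, so P[1] = P[2] = P[3].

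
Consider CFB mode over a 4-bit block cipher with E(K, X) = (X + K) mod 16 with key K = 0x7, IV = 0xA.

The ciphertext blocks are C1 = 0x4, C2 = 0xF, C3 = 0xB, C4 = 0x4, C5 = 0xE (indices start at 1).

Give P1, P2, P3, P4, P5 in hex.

P1 = 0x5, P2 = 0x4, P3 = 0xD, P4 = 0x6, P5 = 0x5

CFB decryption: P_i = C_i ⊕ E(K, C_{i−1}), with C_{0} = IV.
P1: E(K, 0xA) = 0x1; 0x4 ⊕ 0x1 = 0x5.
P2: E(K, 0x4) = 0xB; 0xF ⊕ 0xB = 0x4.
P3: E(K, 0xF) = 0x6; 0xB ⊕ 0x6 = 0xD.
P4: E(K, 0xB) = 0x2; 0x4 ⊕ 0x2 = 0x6.
P5: E(K, 0x4) = 0xB; 0xE ⊕ 0xB = 0x5.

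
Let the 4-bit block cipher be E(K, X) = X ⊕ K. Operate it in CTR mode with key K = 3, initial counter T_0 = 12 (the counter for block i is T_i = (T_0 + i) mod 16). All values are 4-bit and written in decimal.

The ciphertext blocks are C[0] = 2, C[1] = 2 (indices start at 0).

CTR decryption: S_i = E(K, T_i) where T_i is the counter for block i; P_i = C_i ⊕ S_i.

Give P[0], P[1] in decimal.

P[0] = 13, P[1] = 12

P[0]: T = 12, S = E(K, T) = 15; 2 ⊕ 15 = 13.
P[1]: T = 13, S = E(K, T) = 14; 2 ⊕ 14 = 12.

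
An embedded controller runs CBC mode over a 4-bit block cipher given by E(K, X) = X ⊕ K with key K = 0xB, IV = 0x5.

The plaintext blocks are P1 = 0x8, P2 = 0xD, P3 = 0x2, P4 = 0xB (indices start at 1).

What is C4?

CBC encryption: C_i = E(K, P_i ⊕ C_{i−1}), with C_{0} = IV.
C1: P1 ⊕ 0x5 = 0xD; E(K, 0xD) = 0x6.
C2: P2 ⊕ 0x6 = 0xB; E(K, 0xB) = 0x0.
C3: P3 ⊕ 0x0 = 0x2; E(K, 0x2) = 0x9.
C4: P4 ⊕ 0x9 = 0x2; E(K, 0x2) = 0x9.

C4 = 0x9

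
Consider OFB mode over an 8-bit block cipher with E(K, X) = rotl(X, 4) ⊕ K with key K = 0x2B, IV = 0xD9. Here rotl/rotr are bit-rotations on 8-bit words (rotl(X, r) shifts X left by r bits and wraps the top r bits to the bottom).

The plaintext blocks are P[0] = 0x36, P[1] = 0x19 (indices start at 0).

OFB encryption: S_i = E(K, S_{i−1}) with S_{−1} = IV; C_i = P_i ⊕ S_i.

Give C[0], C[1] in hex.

C[0] = 0x80, C[1] = 0x59

C[0]: S = E(K, 0xD9) = 0xB6; 0x36 ⊕ 0xB6 = 0x80.
C[1]: S = E(K, 0xB6) = 0x40; 0x19 ⊕ 0x40 = 0x59.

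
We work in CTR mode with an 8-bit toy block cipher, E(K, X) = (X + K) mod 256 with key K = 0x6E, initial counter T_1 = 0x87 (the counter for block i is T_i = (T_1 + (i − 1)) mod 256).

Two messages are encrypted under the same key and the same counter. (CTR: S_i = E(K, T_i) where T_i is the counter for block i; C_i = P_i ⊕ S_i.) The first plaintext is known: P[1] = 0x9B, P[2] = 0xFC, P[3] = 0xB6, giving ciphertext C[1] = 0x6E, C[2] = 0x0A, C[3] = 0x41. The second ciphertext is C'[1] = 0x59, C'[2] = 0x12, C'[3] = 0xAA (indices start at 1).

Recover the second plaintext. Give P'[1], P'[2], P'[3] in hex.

In CTR with a reused counter, both messages share the same keystream S_i, so C_i ⊕ C'_i = P_i ⊕ P'_i and thus P'_i = P_i ⊕ C_i ⊕ C'_i.
P'[1]: 0x9B ⊕ 0x6E ⊕ 0x59 = 0xAC.
P'[2]: 0xFC ⊕ 0x0A ⊕ 0x12 = 0xE4.
P'[3]: 0xB6 ⊕ 0x41 ⊕ 0xAA = 0x5D.

P'[1] = 0xAC, P'[2] = 0xE4, P'[3] = 0x5D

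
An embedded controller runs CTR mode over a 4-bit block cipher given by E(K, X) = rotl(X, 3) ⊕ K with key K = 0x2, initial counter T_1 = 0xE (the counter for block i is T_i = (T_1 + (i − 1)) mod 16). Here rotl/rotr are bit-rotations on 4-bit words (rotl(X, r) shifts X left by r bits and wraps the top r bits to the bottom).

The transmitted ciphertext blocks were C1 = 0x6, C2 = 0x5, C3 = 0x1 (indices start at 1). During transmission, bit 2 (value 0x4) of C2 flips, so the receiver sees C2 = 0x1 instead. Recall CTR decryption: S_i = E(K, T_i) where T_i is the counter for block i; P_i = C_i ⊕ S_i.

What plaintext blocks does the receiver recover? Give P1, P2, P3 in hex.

P1 = 0x3, P2 = 0xC, P3 = 0x3

Only C2 changed, to 0x1. In CTR, a change in C_i flips the same bit in P_i only; the keystream is unaffected. Decrypting the received ciphertext:
P1: T = 0xE, S = E(K, T) = 0x5; 0x6 ⊕ 0x5 = 0x3.
P2: T = 0xF, S = E(K, T) = 0xD; 0x1 ⊕ 0xD = 0xC.
P3: T = 0x0, S = E(K, T) = 0x2; 0x1 ⊕ 0x2 = 0x3.
Blocks that differ from the original plaintext: P2.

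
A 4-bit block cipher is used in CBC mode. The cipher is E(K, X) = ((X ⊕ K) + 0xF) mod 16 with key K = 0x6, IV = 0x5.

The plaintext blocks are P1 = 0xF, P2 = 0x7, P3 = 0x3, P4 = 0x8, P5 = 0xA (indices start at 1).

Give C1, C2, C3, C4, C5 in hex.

C1 = 0xB, C2 = 0x9, C3 = 0xB, C4 = 0x4, C5 = 0x7

CBC encryption: C_i = E(K, P_i ⊕ C_{i−1}), with C_{0} = IV.
C1: P1 ⊕ 0x5 = 0xA; E(K, 0xA) = 0xB.
C2: P2 ⊕ 0xB = 0xC; E(K, 0xC) = 0x9.
C3: P3 ⊕ 0x9 = 0xA; E(K, 0xA) = 0xB.
C4: P4 ⊕ 0xB = 0x3; E(K, 0x3) = 0x4.
C5: P5 ⊕ 0x4 = 0xE; E(K, 0xE) = 0x7.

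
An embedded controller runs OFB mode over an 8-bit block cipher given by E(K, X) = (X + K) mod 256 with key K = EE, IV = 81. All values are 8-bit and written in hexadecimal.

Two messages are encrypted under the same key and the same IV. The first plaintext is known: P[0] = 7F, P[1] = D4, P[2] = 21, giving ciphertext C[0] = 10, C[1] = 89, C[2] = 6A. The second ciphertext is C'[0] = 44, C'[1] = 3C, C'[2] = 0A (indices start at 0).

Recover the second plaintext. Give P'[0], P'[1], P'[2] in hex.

In OFB with a reused IV, both messages share the same keystream S_i, so C_i ⊕ C'_i = P_i ⊕ P'_i and thus P'_i = P_i ⊕ C_i ⊕ C'_i.
P'[0]: 7F ⊕ 10 ⊕ 44 = 2B.
P'[1]: D4 ⊕ 89 ⊕ 3C = 61.
P'[2]: 21 ⊕ 6A ⊕ 0A = 41.

P'[0] = 2B, P'[1] = 61, P'[2] = 41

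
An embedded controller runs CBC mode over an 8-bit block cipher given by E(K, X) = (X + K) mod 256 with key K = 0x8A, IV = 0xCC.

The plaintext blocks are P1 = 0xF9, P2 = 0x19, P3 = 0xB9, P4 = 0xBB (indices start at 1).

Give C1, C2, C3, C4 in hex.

C1 = 0xBF, C2 = 0x30, C3 = 0x13, C4 = 0x32

CBC encryption: C_i = E(K, P_i ⊕ C_{i−1}), with C_{0} = IV.
C1: P1 ⊕ 0xCC = 0x35; E(K, 0x35) = 0xBF.
C2: P2 ⊕ 0xBF = 0xA6; E(K, 0xA6) = 0x30.
C3: P3 ⊕ 0x30 = 0x89; E(K, 0x89) = 0x13.
C4: P4 ⊕ 0x13 = 0xA8; E(K, 0xA8) = 0x32.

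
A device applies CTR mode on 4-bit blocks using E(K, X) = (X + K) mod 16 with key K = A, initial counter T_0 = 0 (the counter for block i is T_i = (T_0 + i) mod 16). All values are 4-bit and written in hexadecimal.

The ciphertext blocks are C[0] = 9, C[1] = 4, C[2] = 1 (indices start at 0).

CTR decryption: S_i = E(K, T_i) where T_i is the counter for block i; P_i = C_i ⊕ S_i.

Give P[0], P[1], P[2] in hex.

P[0]: T = 0, S = E(K, T) = A; 9 ⊕ A = 3.
P[1]: T = 1, S = E(K, T) = B; 4 ⊕ B = F.
P[2]: T = 2, S = E(K, T) = C; 1 ⊕ C = D.

P[0] = 3, P[1] = F, P[2] = D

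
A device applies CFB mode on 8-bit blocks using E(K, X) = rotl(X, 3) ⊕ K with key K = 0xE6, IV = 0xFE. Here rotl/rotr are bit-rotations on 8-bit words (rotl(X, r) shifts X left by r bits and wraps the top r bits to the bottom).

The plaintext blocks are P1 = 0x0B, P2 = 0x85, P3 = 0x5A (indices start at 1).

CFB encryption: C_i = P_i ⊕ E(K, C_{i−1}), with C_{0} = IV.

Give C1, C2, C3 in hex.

C1: E(K, 0xFE) = 0x11; 0x0B ⊕ 0x11 = 0x1A.
C2: E(K, 0x1A) = 0x36; 0x85 ⊕ 0x36 = 0xB3.
C3: E(K, 0xB3) = 0x7B; 0x5A ⊕ 0x7B = 0x21.

C1 = 0x1A, C2 = 0xB3, C3 = 0x21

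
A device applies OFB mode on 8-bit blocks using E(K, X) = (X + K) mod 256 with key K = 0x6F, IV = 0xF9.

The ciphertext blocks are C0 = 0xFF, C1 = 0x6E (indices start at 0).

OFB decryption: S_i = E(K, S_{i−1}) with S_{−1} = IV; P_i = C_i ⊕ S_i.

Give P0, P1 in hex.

P0 = 0x97, P1 = 0xB9

P0: S = E(K, 0xF9) = 0x68; 0xFF ⊕ 0x68 = 0x97.
P1: S = E(K, 0x68) = 0xD7; 0x6E ⊕ 0xD7 = 0xB9.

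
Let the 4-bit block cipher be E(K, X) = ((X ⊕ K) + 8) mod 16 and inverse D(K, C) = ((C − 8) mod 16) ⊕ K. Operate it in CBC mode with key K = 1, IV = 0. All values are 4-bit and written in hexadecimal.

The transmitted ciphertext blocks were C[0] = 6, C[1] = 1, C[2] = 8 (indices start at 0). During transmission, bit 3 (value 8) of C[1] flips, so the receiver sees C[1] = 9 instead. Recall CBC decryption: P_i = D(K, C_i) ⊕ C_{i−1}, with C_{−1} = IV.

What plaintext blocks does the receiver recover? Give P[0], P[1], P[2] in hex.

P[0] = F, P[1] = 6, P[2] = 8

Only C[1] changed, to 9. In CBC, a change in C_i garbles P_i and flips the same bit in P_{i+1}. Decrypting the received ciphertext:
P[0]: D(K, 6) = F; F ⊕ 0 = F.
P[1]: D(K, 9) = 0; 0 ⊕ 6 = 6.
P[2]: D(K, 8) = 1; 1 ⊕ 9 = 8.
Blocks that differ from the original plaintext: P[1], P[2].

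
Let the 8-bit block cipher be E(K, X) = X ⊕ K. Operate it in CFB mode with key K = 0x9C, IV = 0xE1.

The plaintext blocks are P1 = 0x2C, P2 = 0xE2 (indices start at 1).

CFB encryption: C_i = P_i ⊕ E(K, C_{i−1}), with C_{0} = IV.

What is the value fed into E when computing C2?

0x51

C1: E(K, 0xE1) = 0x7D; 0x2C ⊕ 0x7D = 0x51.
C2: E(K, 0x51) = 0xCD; 0xE2 ⊕ 0xCD = 0x2F.
So the input to E for block 2 is 0x51.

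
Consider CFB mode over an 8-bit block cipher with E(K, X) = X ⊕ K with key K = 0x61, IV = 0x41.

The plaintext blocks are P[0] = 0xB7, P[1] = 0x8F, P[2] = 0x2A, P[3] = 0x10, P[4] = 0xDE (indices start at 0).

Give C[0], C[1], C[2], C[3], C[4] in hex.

CFB encryption: C_i = P_i ⊕ E(K, C_{i−1}), with C_{−1} = IV.
C[0]: E(K, 0x41) = 0x20; 0xB7 ⊕ 0x20 = 0x97.
C[1]: E(K, 0x97) = 0xF6; 0x8F ⊕ 0xF6 = 0x79.
C[2]: E(K, 0x79) = 0x18; 0x2A ⊕ 0x18 = 0x32.
C[3]: E(K, 0x32) = 0x53; 0x10 ⊕ 0x53 = 0x43.
C[4]: E(K, 0x43) = 0x22; 0xDE ⊕ 0x22 = 0xFC.

C[0] = 0x97, C[1] = 0x79, C[2] = 0x32, C[3] = 0x43, C[4] = 0xFC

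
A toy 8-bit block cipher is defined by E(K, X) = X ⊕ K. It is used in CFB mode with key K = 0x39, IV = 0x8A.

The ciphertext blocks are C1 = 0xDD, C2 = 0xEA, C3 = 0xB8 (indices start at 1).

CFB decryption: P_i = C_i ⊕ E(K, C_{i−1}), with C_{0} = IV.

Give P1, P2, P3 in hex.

P1: E(K, 0x8A) = 0xB3; 0xDD ⊕ 0xB3 = 0x6E.
P2: E(K, 0xDD) = 0xE4; 0xEA ⊕ 0xE4 = 0x0E.
P3: E(K, 0xEA) = 0xD3; 0xB8 ⊕ 0xD3 = 0x6B.

P1 = 0x6E, P2 = 0x0E, P3 = 0x6B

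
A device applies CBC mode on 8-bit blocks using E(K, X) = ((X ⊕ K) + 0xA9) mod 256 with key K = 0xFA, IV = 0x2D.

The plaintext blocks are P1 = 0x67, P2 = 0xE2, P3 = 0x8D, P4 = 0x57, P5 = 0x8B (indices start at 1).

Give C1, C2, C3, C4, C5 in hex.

C1 = 0x59, C2 = 0xEA, C3 = 0x46, C4 = 0x94, C5 = 0x8E

CBC encryption: C_i = E(K, P_i ⊕ C_{i−1}), with C_{0} = IV.
C1: P1 ⊕ 0x2D = 0x4A; E(K, 0x4A) = 0x59.
C2: P2 ⊕ 0x59 = 0xBB; E(K, 0xBB) = 0xEA.
C3: P3 ⊕ 0xEA = 0x67; E(K, 0x67) = 0x46.
C4: P4 ⊕ 0x46 = 0x11; E(K, 0x11) = 0x94.
C5: P5 ⊕ 0x94 = 0x1F; E(K, 0x1F) = 0x8E.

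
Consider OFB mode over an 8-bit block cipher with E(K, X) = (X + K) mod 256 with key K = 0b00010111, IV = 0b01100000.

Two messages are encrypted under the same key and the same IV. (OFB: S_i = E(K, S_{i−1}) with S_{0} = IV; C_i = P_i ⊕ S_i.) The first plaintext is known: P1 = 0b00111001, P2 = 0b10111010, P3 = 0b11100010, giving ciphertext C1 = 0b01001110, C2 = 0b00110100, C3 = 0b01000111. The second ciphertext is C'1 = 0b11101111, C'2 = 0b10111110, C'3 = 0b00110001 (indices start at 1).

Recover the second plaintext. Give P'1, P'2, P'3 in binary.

In OFB with a reused IV, both messages share the same keystream S_i, so C_i ⊕ C'_i = P_i ⊕ P'_i and thus P'_i = P_i ⊕ C_i ⊕ C'_i.
P'1: 0b00111001 ⊕ 0b01001110 ⊕ 0b11101111 = 0b10011000.
P'2: 0b10111010 ⊕ 0b00110100 ⊕ 0b10111110 = 0b00110000.
P'3: 0b11100010 ⊕ 0b01000111 ⊕ 0b00110001 = 0b10010100.

P'1 = 0b10011000, P'2 = 0b00110000, P'3 = 0b10010100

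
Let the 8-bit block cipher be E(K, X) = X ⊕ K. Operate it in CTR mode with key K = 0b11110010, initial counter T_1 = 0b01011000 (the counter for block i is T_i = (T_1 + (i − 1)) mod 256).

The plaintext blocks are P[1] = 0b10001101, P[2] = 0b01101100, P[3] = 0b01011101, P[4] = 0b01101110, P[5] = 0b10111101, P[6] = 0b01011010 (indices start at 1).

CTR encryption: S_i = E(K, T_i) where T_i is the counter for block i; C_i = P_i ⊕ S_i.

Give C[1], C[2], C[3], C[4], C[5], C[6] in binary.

C[1]: T = 0b01011000, S = E(K, T) = 0b10101010; 0b10001101 ⊕ 0b10101010 = 0b00100111.
C[2]: T = 0b01011001, S = E(K, T) = 0b10101011; 0b01101100 ⊕ 0b10101011 = 0b11000111.
C[3]: T = 0b01011010, S = E(K, T) = 0b10101000; 0b01011101 ⊕ 0b10101000 = 0b11110101.
C[4]: T = 0b01011011, S = E(K, T) = 0b10101001; 0b01101110 ⊕ 0b10101001 = 0b11000111.
C[5]: T = 0b01011100, S = E(K, T) = 0b10101110; 0b10111101 ⊕ 0b10101110 = 0b00010011.
C[6]: T = 0b01011101, S = E(K, T) = 0b10101111; 0b01011010 ⊕ 0b10101111 = 0b11110101.

C[1] = 0b00100111, C[2] = 0b11000111, C[3] = 0b11110101, C[4] = 0b11000111, C[5] = 0b00010011, C[6] = 0b11110101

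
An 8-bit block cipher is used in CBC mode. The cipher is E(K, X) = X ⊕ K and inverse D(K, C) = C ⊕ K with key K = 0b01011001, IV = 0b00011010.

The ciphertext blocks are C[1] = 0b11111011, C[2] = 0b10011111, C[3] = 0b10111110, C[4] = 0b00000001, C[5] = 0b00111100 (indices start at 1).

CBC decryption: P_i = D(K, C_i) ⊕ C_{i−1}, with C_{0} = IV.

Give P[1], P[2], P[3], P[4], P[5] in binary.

P[1]: D(K, 0b11111011) = 0b10100010; 0b10100010 ⊕ 0b00011010 = 0b10111000.
P[2]: D(K, 0b10011111) = 0b11000110; 0b11000110 ⊕ 0b11111011 = 0b00111101.
P[3]: D(K, 0b10111110) = 0b11100111; 0b11100111 ⊕ 0b10011111 = 0b01111000.
P[4]: D(K, 0b00000001) = 0b01011000; 0b01011000 ⊕ 0b10111110 = 0b11100110.
P[5]: D(K, 0b00111100) = 0b01100101; 0b01100101 ⊕ 0b00000001 = 0b01100100.

P[1] = 0b10111000, P[2] = 0b00111101, P[3] = 0b01111000, P[4] = 0b11100110, P[5] = 0b01100100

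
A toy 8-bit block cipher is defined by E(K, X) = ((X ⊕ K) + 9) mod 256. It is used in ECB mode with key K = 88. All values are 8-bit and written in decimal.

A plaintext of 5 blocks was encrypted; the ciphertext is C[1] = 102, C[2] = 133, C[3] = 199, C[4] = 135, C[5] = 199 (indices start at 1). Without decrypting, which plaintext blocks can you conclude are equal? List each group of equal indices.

ECB encrypts each block independently with the same key, so equal ciphertext blocks imply equal plaintext blocks.
C[3] = C[5] = 199, so P[3] = P[5].

P[3] = P[5]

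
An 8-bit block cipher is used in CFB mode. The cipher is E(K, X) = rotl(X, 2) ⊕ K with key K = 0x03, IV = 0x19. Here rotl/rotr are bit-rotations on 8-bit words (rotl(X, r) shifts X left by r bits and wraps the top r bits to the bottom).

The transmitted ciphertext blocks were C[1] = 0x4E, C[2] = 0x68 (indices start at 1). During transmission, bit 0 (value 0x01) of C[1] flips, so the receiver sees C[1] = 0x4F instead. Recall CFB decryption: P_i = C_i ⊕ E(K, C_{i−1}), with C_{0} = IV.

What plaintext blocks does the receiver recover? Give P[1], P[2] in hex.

Only C[1] changed, to 0x4F. In CFB, a change in C_i flips the same bit in P_i and garbles P_{i+1}. Decrypting the received ciphertext:
P[1]: E(K, 0x19) = 0x67; 0x4F ⊕ 0x67 = 0x28.
P[2]: E(K, 0x4F) = 0x3E; 0x68 ⊕ 0x3E = 0x56.
Blocks that differ from the original plaintext: P[1], P[2].

P[1] = 0x28, P[2] = 0x56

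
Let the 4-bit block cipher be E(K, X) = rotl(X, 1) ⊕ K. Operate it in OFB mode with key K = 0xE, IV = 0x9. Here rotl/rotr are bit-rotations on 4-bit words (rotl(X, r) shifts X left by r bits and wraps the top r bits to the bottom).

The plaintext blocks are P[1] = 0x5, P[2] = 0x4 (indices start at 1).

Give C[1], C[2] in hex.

C[1] = 0x8, C[2] = 0x1

OFB encryption: S_i = E(K, S_{i−1}) with S_{0} = IV; C_i = P_i ⊕ S_i.
C[1]: S = E(K, 0x9) = 0xD; 0x5 ⊕ 0xD = 0x8.
C[2]: S = E(K, 0xD) = 0x5; 0x4 ⊕ 0x5 = 0x1.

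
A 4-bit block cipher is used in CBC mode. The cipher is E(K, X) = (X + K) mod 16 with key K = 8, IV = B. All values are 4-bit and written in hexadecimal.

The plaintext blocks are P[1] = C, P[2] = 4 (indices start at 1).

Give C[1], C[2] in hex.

C[1] = F, C[2] = 3

CBC encryption: C_i = E(K, P_i ⊕ C_{i−1}), with C_{0} = IV.
C[1]: P[1] ⊕ B = 7; E(K, 7) = F.
C[2]: P[2] ⊕ F = B; E(K, B) = 3.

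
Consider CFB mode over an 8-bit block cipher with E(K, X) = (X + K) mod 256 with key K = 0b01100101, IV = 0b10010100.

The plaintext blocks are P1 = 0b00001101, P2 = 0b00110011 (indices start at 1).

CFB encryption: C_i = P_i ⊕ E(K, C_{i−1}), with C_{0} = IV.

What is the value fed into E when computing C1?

0b10010100

C1: E(K, 0b10010100) = 0b11111001; 0b00001101 ⊕ 0b11111001 = 0b11110100.
So the input to E for block 1 is 0b10010100.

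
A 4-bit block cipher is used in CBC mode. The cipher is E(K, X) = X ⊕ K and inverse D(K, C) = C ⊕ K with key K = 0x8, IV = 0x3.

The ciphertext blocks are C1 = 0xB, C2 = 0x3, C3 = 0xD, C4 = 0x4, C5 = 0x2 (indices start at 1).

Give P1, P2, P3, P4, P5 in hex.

CBC decryption: P_i = D(K, C_i) ⊕ C_{i−1}, with C_{0} = IV.
P1: D(K, 0xB) = 0x3; 0x3 ⊕ 0x3 = 0x0.
P2: D(K, 0x3) = 0xB; 0xB ⊕ 0xB = 0x0.
P3: D(K, 0xD) = 0x5; 0x5 ⊕ 0x3 = 0x6.
P4: D(K, 0x4) = 0xC; 0xC ⊕ 0xD = 0x1.
P5: D(K, 0x2) = 0xA; 0xA ⊕ 0x4 = 0xE.

P1 = 0x0, P2 = 0x0, P3 = 0x6, P4 = 0x1, P5 = 0xE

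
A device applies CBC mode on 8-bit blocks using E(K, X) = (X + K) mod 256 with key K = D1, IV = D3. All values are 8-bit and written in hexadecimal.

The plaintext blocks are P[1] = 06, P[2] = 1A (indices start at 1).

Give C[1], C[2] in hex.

C[1] = A6, C[2] = 8D

CBC encryption: C_i = E(K, P_i ⊕ C_{i−1}), with C_{0} = IV.
C[1]: P[1] ⊕ D3 = D5; E(K, D5) = A6.
C[2]: P[2] ⊕ A6 = BC; E(K, BC) = 8D.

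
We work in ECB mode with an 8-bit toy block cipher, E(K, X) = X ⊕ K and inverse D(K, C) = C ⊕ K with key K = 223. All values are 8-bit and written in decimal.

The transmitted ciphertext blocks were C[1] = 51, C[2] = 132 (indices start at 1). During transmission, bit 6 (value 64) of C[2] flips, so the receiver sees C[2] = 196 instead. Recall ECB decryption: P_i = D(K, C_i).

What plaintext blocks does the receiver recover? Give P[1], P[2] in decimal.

Only C[2] changed, to 196. In ECB, a change in C_i affects only P_i. Decrypting the received ciphertext:
P[1]: D(K, 51) = 236.
P[2]: D(K, 196) = 27.
Blocks that differ from the original plaintext: P[2].

P[1] = 236, P[2] = 27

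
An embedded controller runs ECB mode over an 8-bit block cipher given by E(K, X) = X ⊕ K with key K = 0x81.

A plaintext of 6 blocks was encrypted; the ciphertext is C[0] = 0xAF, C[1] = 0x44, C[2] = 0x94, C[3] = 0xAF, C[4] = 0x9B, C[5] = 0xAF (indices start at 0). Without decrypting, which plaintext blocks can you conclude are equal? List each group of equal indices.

P[0] = P[3] = P[5]

ECB encrypts each block independently with the same key, so equal ciphertext blocks imply equal plaintext blocks.
C[0] = C[3] = C[5] = 0xAF, so P[0] = P[3] = P[5].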